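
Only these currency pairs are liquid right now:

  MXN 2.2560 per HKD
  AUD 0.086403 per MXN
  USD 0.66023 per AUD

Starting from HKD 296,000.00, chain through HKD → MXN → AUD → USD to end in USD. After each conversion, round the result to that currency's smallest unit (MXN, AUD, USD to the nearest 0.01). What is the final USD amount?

USD 38,093.85

HKD 296,000.00 × 2.2560 = MXN 667,776.00
MXN 667,776.00 × 0.086403 = AUD 57,697.85
AUD 57,697.85 × 0.66023 = USD 38,093.85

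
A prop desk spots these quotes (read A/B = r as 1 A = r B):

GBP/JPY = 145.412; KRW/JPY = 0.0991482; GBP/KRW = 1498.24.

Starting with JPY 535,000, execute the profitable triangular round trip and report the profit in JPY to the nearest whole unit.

Profit: JPY 11,537

Profitable loop is JPY → GBP → KRW → JPY:
JPY 535,000 ÷ 145.412 = GBP 3,679.20
GBP 3,679.20 × 1498.24 = KRW 5,512,326
KRW 5,512,326 × 0.0991482 = JPY 546,537
Profit = JPY 546,537 − JPY 535,000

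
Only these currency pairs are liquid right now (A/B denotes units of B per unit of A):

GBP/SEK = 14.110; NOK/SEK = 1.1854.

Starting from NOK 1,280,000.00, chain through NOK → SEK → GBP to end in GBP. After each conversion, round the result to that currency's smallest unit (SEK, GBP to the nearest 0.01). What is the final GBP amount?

NOK 1,280,000.00 × 1.1854 = SEK 1,517,312.00
SEK 1,517,312.00 ÷ 14.110 = GBP 107,534.51

GBP 107,534.51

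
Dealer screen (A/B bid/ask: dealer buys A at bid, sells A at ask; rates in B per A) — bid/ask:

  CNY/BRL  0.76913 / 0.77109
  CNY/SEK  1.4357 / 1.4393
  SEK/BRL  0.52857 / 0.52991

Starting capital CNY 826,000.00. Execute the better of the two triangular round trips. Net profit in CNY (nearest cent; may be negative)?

Best loop CNY → BRL → SEK → CNY:
CNY 826,000.00 × 0.76913 (sell CNY at bid) = BRL 635,301.38
BRL 635,301.38 ÷ 0.52991 (buy SEK at ask) = SEK 1,198,885.43
SEK 1,198,885.43 ÷ 1.4393 (buy CNY at ask) = CNY 832,964.24

Net profit: CNY 6,964.24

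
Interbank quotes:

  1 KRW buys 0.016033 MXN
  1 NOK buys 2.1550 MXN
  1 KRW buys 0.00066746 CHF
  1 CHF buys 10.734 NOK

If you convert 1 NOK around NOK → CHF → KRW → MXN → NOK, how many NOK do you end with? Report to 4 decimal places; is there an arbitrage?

1.0384 (arbitrage exists)

Around NOK → CHF → KRW → MXN → NOK: 1 ÷ 10.734 ÷ 0.00066746 × 0.016033 ÷ 2.1550 = 1.038438
Product > 1; profitable direction is NOK → CHF → KRW → MXN → NOK.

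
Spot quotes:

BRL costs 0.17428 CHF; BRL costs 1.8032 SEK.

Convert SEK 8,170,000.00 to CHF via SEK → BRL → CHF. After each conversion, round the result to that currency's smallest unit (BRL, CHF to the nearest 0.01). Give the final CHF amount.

CHF 789,633.76

SEK 8,170,000.00 ÷ 1.8032 = BRL 4,530,834.07
BRL 4,530,834.07 × 0.17428 = CHF 789,633.76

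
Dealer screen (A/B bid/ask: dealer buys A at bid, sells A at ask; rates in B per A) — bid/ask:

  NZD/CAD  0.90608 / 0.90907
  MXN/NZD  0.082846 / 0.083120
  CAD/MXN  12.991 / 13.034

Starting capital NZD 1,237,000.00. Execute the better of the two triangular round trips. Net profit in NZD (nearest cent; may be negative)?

Net profit: NZD 18,998.51

Best loop NZD → MXN → CAD → NZD:
NZD 1,237,000.00 ÷ 0.083120 (buy MXN at ask) = MXN 14,882,098.17
MXN 14,882,098.17 ÷ 13.034 (buy CAD at ask) = CAD 1,141,790.56
CAD 1,141,790.56 ÷ 0.90907 (buy NZD at ask) = NZD 1,255,998.51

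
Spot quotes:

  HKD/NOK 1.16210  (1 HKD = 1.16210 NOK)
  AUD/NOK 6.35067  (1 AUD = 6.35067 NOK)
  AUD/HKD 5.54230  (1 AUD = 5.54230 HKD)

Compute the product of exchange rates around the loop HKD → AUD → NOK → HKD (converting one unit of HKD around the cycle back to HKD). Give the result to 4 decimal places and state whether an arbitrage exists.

0.9860 (arbitrage exists)

Around HKD → AUD → NOK → HKD: 1 ÷ 5.54230 × 6.35067 ÷ 1.16210 = 0.986021
Product < 1; profitable direction is HKD → NOK → AUD → HKD.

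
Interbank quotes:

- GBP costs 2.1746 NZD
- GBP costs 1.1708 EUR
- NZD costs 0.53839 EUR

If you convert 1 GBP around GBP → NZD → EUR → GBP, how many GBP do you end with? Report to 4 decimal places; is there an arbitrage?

1.0000 (no arbitrage)

Around GBP → NZD → EUR → GBP: 1 × 2.1746 × 0.53839 ÷ 1.1708 = 0.999985
Product ≈ 1 (deviation 0.001%, within rounding noise).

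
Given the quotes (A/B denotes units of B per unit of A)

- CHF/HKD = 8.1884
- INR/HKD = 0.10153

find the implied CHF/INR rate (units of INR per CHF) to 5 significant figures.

1 CHF × 8.1884 = 8.1884 HKD
8.1884 HKD ÷ 0.10153 = 80.6501 INR

CHF/INR = 80.650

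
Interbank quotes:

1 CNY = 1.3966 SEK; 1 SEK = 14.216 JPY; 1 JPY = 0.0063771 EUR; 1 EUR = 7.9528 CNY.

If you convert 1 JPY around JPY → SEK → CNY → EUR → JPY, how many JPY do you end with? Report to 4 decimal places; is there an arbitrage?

Around JPY → SEK → CNY → EUR → JPY: 1 ÷ 14.216 ÷ 1.3966 ÷ 7.9528 ÷ 0.0063771 = 0.993133
Product < 1; profitable direction is JPY → EUR → CNY → SEK → JPY.

0.9931 (arbitrage exists)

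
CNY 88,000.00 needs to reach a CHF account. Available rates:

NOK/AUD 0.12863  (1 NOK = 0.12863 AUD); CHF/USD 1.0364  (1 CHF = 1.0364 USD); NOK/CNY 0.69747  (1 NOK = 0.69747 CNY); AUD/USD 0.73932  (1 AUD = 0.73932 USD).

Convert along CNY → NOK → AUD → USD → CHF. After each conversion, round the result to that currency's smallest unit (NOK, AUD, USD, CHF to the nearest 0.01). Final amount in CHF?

CNY 88,000.00 ÷ 0.69747 = NOK 126,170.30
NOK 126,170.30 × 0.12863 = AUD 16,229.29
AUD 16,229.29 × 0.73932 = USD 11,998.64
USD 11,998.64 ÷ 1.0364 = CHF 11,577.23

CHF 11,577.23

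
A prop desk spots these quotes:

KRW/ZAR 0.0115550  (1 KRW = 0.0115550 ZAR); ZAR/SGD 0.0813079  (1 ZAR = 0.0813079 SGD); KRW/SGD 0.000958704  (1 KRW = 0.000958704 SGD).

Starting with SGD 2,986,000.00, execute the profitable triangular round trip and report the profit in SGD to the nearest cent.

Profitable loop is SGD → ZAR → KRW → SGD:
SGD 2,986,000.00 ÷ 0.0813079 = ZAR 36,724,598.72
ZAR 36,724,598.72 ÷ 0.0115550 = KRW 3,178,243,074
KRW 3,178,243,074 × 0.000958704 = SGD 3,046,994.35
Profit = SGD 3,046,994.35 − SGD 2,986,000.00

Profit: SGD 60,994.35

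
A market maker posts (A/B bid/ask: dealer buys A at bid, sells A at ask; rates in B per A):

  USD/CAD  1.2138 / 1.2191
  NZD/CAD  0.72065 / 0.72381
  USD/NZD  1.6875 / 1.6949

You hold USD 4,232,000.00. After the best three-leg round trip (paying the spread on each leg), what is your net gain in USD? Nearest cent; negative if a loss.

Net result: USD -10,425.09 (no profitable arbitrage after spreads)

Best loop USD → NZD → CAD → USD:
USD 4,232,000.00 × 1.6875 (sell USD at bid) = NZD 7,141,500.00
NZD 7,141,500.00 × 0.72065 (sell NZD at bid) = CAD 5,146,521.97
CAD 5,146,521.97 ÷ 1.2191 (buy USD at ask) = USD 4,221,574.91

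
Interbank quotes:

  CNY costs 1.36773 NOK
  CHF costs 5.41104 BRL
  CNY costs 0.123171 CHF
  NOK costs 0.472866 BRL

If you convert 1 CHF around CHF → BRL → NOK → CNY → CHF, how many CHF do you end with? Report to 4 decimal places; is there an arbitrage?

Around CHF → BRL → NOK → CNY → CHF: 1 × 5.41104 ÷ 0.472866 ÷ 1.36773 × 0.123171 = 1.030507
Product > 1; profitable direction is CHF → BRL → NOK → CNY → CHF.

1.0305 (arbitrage exists)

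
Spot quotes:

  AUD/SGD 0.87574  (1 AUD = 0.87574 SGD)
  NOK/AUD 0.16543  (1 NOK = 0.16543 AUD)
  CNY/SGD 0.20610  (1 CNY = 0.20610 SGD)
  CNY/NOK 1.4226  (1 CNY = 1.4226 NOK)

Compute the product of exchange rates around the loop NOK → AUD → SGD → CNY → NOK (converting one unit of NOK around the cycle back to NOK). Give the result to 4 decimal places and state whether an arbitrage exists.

Around NOK → AUD → SGD → CNY → NOK: 1 × 0.16543 × 0.87574 ÷ 0.20610 × 1.4226 = 0.999987
Product ≈ 1 (deviation 0.001%, within rounding noise).

1.0000 (no arbitrage)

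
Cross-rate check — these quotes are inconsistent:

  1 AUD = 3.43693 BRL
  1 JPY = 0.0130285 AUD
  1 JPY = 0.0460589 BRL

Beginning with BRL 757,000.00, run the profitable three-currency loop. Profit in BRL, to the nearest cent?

Profitable loop is BRL → AUD → JPY → BRL:
BRL 757,000.00 ÷ 3.43693 = AUD 220,254.70
AUD 220,254.70 ÷ 0.0130285 = JPY 16,905,607
JPY 16,905,607 × 0.0460589 = BRL 778,653.67
Profit = BRL 778,653.67 − BRL 757,000.00

Profit: BRL 21,653.67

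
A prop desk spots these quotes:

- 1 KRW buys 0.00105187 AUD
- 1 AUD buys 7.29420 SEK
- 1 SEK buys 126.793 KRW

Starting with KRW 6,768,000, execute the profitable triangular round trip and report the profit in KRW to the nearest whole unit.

Profitable loop is KRW → SEK → AUD → KRW:
KRW 6,768,000 ÷ 126.793 = SEK 53,378.34
SEK 53,378.34 ÷ 7.29420 = AUD 7,317.92
AUD 7,317.92 ÷ 0.00105187 = KRW 6,957,053
Profit = KRW 6,957,053 − KRW 6,768,000

Profit: KRW 189,053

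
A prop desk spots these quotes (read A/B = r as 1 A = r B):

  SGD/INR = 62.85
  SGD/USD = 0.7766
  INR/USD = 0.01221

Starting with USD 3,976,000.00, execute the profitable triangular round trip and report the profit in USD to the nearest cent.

Profit: USD 47,674.27

Profitable loop is USD → INR → SGD → USD:
USD 3,976,000.00 ÷ 0.01221 = INR 325,634,725.63
INR 325,634,725.63 ÷ 62.85 = SGD 5,181,141.22
SGD 5,181,141.22 × 0.7766 = USD 4,023,674.27
Profit = USD 4,023,674.27 − USD 3,976,000.00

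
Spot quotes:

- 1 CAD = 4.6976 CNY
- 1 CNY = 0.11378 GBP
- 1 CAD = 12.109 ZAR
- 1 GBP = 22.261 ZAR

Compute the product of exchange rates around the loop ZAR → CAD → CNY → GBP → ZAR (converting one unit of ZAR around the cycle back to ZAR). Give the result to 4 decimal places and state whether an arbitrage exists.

0.9826 (arbitrage exists)

Around ZAR → CAD → CNY → GBP → ZAR: 1 ÷ 12.109 × 4.6976 × 0.11378 × 22.261 = 0.982604
Product < 1; profitable direction is ZAR → GBP → CNY → CAD → ZAR.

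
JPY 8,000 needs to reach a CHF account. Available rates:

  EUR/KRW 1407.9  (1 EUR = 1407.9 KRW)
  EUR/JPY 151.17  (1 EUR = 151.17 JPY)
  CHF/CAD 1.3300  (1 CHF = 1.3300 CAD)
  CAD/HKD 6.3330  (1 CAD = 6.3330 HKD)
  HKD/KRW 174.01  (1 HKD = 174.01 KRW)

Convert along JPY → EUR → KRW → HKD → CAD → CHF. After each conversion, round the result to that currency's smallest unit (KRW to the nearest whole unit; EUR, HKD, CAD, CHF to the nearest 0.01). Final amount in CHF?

CHF 50.83

JPY 8,000 ÷ 151.17 = EUR 52.92
EUR 52.92 × 1407.9 = KRW 74,506
KRW 74,506 ÷ 174.01 = HKD 428.17
HKD 428.17 ÷ 6.3330 = CAD 67.61
CAD 67.61 ÷ 1.3300 = CHF 50.83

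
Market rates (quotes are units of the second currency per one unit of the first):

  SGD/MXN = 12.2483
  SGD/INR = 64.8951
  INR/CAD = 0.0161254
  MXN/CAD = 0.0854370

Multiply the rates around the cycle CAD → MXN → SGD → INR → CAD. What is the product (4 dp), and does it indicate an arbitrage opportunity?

Around CAD → MXN → SGD → INR → CAD: 1 ÷ 0.0854370 ÷ 12.2483 × 64.8951 × 0.0161254 = 1.000001
Product ≈ 1 (deviation 0.000%, within rounding noise).

1.0000 (no arbitrage)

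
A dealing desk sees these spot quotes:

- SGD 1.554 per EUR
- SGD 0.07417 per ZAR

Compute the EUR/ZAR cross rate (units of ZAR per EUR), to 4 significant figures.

1 EUR × 1.554 = 1.554 SGD
1.554 SGD ÷ 0.07417 = 20.9519 ZAR

EUR/ZAR = 20.95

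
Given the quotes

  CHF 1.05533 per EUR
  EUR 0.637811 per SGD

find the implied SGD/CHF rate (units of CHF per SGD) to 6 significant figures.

1 SGD × 0.637811 = 0.637811 EUR
0.637811 EUR × 1.05533 = 0.673101 CHF

SGD/CHF = 0.673101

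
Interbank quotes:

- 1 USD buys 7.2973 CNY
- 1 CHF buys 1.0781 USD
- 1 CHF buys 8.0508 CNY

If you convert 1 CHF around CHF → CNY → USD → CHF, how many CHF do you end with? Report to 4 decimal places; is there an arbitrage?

1.0233 (arbitrage exists)

Around CHF → CNY → USD → CHF: 1 × 8.0508 ÷ 7.2973 ÷ 1.0781 = 1.023335
Product > 1; profitable direction is CHF → CNY → USD → CHF.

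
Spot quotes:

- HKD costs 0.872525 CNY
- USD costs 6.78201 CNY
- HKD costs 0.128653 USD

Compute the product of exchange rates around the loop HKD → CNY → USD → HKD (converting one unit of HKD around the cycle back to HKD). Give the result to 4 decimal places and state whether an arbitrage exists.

1.0000 (no arbitrage)

Around HKD → CNY → USD → HKD: 1 × 0.872525 ÷ 6.78201 ÷ 0.128653 = 0.999999
Product ≈ 1 (deviation 0.000%, within rounding noise).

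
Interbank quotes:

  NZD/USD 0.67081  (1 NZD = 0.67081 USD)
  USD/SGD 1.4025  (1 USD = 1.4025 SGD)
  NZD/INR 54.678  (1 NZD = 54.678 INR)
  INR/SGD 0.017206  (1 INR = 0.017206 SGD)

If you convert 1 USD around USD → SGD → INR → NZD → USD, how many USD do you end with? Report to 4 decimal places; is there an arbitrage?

Around USD → SGD → INR → NZD → USD: 1 × 1.4025 ÷ 0.017206 ÷ 54.678 × 0.67081 = 1.000023
Product ≈ 1 (deviation 0.002%, within rounding noise).

1.0000 (no arbitrage)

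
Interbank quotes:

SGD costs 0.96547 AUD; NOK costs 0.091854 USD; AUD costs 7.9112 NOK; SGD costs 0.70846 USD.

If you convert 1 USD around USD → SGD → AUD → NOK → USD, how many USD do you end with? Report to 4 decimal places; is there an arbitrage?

0.9903 (arbitrage exists)

Around USD → SGD → AUD → NOK → USD: 1 ÷ 0.70846 × 0.96547 × 7.9112 × 0.091854 = 0.990293
Product < 1; profitable direction is USD → NOK → AUD → SGD → USD.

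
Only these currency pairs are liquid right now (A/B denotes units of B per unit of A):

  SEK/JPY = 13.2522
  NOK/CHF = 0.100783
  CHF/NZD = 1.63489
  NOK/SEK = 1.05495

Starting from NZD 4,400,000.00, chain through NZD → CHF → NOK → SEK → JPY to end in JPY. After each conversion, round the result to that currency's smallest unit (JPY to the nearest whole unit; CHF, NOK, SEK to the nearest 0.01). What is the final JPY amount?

NZD 4,400,000.00 ÷ 1.63489 = CHF 2,691,312.57
CHF 2,691,312.57 ÷ 0.100783 = NOK 26,704,033.12
NOK 26,704,033.12 × 1.05495 = SEK 28,171,419.74
SEK 28,171,419.74 × 13.2522 = JPY 373,333,289

JPY 373,333,289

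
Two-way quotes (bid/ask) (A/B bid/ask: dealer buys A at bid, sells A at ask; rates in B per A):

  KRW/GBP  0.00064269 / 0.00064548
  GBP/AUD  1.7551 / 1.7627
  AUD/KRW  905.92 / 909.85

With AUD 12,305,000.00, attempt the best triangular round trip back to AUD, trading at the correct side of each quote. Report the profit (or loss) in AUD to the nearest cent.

Best loop AUD → KRW → GBP → AUD:
AUD 12,305,000.00 × 905.92 (sell AUD at bid) = KRW 11,147,345,600
KRW 11,147,345,600 × 0.00064269 (sell KRW at bid) = GBP 7,164,287.54
GBP 7,164,287.54 × 1.7551 (sell GBP at bid) = AUD 12,574,041.07

Net profit: AUD 269,041.07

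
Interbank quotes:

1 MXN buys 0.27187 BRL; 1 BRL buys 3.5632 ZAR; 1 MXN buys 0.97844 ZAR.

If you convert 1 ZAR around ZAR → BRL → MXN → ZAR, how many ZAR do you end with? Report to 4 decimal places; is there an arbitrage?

Around ZAR → BRL → MXN → ZAR: 1 ÷ 3.5632 ÷ 0.27187 × 0.97844 = 1.010026
Product > 1; profitable direction is ZAR → BRL → MXN → ZAR.

1.0100 (arbitrage exists)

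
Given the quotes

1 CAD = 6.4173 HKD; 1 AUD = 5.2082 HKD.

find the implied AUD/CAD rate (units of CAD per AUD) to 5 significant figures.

1 AUD × 5.2082 = 5.2082 HKD
5.2082 HKD ÷ 6.4173 = 0.811587 CAD

AUD/CAD = 0.81159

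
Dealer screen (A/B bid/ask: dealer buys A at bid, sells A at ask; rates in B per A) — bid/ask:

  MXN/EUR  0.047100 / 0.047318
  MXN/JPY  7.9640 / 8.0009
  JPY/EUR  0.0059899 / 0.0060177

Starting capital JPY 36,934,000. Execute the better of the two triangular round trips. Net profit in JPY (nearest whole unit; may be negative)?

Best loop JPY → EUR → MXN → JPY:
JPY 36,934,000 × 0.0059899 (sell JPY at bid) = EUR 221,230.97
EUR 221,230.97 ÷ 0.047318 (buy MXN at ask) = MXN 4,675,408.23
MXN 4,675,408.23 × 7.9640 (sell MXN at bid) = JPY 37,234,951

Net profit: JPY 300,951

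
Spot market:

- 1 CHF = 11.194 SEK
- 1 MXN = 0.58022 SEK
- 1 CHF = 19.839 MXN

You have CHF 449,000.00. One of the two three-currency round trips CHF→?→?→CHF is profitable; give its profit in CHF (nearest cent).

Profit: CHF 12,714.50

Profitable loop is CHF → MXN → SEK → CHF:
CHF 449,000.00 × 19.839 = MXN 8,907,711.00
MXN 8,907,711.00 × 0.58022 = SEK 5,168,432.08
SEK 5,168,432.08 ÷ 11.194 = CHF 461,714.50
Profit = CHF 461,714.50 − CHF 449,000.00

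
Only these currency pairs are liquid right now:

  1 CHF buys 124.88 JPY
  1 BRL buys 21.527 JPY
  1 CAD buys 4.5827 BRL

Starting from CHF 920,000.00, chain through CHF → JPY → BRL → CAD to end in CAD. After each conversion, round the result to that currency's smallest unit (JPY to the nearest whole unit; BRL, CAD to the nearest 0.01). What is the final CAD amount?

CHF 920,000.00 × 124.88 = JPY 114,889,600
JPY 114,889,600 ÷ 21.527 = BRL 5,337,000.05
BRL 5,337,000.05 ÷ 4.5827 = CAD 1,164,597.30

CAD 1,164,597.30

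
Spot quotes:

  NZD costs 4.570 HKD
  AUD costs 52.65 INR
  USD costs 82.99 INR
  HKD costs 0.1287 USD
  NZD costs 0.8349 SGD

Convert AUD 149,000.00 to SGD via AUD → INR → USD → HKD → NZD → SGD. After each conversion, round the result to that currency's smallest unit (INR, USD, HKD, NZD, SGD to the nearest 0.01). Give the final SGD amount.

AUD 149,000.00 × 52.65 = INR 7,844,850.00
INR 7,844,850.00 ÷ 82.99 = USD 94,527.65
USD 94,527.65 ÷ 0.1287 = HKD 734,480.57
HKD 734,480.57 ÷ 4.570 = NZD 160,717.85
NZD 160,717.85 × 0.8349 = SGD 134,183.33

SGD 134,183.33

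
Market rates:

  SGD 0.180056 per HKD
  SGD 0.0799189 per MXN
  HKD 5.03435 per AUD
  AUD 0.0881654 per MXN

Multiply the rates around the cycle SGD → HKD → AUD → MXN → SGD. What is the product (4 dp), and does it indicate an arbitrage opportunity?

1.0000 (no arbitrage)

Around SGD → HKD → AUD → MXN → SGD: 1 ÷ 0.180056 ÷ 5.03435 ÷ 0.0881654 × 0.0799189 = 1.000001
Product ≈ 1 (deviation 0.000%, within rounding noise).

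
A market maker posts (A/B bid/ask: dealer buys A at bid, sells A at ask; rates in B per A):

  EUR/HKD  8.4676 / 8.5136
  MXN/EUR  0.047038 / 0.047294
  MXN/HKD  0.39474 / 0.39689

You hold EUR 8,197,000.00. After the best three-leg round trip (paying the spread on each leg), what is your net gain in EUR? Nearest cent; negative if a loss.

Net profit: EUR 29,099.54

Best loop EUR → HKD → MXN → EUR:
EUR 8,197,000.00 × 8.4676 (sell EUR at bid) = HKD 69,408,917.20
HKD 69,408,917.20 ÷ 0.39689 (buy MXN at ask) = MXN 174,882,000.55
MXN 174,882,000.55 × 0.047038 (sell MXN at bid) = EUR 8,226,099.54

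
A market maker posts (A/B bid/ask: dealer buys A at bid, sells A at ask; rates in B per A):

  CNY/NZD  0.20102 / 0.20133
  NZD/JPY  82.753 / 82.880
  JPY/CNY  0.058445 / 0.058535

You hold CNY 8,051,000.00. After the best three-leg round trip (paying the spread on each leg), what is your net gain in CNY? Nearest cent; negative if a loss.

Best loop CNY → JPY → NZD → CNY:
CNY 8,051,000.00 ÷ 0.058535 (buy JPY at ask) = JPY 137,541,642
JPY 137,541,642 ÷ 82.880 (buy NZD at ask) = NZD 1,659,527.53
NZD 1,659,527.53 ÷ 0.20133 (buy CNY at ask) = CNY 8,242,822.88

Net profit: CNY 191,822.88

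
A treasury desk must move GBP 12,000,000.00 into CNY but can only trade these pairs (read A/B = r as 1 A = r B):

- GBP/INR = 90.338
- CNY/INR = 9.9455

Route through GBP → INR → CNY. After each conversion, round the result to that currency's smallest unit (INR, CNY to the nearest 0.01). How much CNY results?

GBP 12,000,000.00 × 90.338 = INR 1,084,056,000.00
INR 1,084,056,000.00 ÷ 9.9455 = CNY 108,999,648.08

CNY 108,999,648.08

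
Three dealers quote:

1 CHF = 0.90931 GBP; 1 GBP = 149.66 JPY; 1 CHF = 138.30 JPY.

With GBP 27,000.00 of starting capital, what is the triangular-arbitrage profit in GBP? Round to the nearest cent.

Profitable loop is GBP → CHF → JPY → GBP:
GBP 27,000.00 ÷ 0.90931 = CHF 29,692.84
CHF 29,692.84 × 138.30 = JPY 4,106,520
JPY 4,106,520 ÷ 149.66 = GBP 27,439.00
Profit = GBP 27,439.00 − GBP 27,000.00

Profit: GBP 439.00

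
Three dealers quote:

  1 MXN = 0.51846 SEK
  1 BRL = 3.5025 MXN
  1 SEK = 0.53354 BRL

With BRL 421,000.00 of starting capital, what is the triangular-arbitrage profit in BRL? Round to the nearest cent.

Profit: BRL 13,531.95

Profitable loop is BRL → SEK → MXN → BRL:
BRL 421,000.00 ÷ 0.53354 = SEK 789,069.24
SEK 789,069.24 ÷ 0.51846 = MXN 1,521,948.15
MXN 1,521,948.15 ÷ 3.5025 = BRL 434,531.95
Profit = BRL 434,531.95 − BRL 421,000.00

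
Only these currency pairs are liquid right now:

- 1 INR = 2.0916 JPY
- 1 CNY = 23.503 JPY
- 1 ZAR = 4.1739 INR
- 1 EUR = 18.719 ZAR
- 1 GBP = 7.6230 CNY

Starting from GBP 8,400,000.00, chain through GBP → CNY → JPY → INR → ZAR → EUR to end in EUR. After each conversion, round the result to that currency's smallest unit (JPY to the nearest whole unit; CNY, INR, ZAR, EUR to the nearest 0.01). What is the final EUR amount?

EUR 9,209,269.65

GBP 8,400,000.00 × 7.6230 = CNY 64,033,200.00
CNY 64,033,200.00 × 23.503 = JPY 1,504,972,300
JPY 1,504,972,300 ÷ 2.0916 = INR 719,531,602.60
INR 719,531,602.60 ÷ 4.1739 = ZAR 172,388,318.50
ZAR 172,388,318.50 ÷ 18.719 = EUR 9,209,269.65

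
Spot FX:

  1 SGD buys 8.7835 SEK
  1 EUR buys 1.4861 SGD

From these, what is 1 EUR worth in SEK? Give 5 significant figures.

1 EUR × 1.4861 = 1.4861 SGD
1.4861 SGD × 8.7835 = 13.0532 SEK

EUR/SEK = 13.053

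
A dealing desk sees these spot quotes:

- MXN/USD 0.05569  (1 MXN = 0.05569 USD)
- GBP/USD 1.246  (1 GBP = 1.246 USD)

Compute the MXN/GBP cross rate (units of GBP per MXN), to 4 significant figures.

MXN/GBP = 0.04470

1 MXN × 0.05569 = 0.05569 USD
0.05569 USD ÷ 1.246 = 0.044695 GBP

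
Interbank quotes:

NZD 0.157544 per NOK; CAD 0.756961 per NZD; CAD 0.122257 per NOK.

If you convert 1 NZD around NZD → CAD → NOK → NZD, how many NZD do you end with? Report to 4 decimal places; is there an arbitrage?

0.9754 (arbitrage exists)

Around NZD → CAD → NOK → NZD: 1 × 0.756961 ÷ 0.122257 × 0.157544 = 0.975442
Product < 1; profitable direction is NZD → NOK → CAD → NZD.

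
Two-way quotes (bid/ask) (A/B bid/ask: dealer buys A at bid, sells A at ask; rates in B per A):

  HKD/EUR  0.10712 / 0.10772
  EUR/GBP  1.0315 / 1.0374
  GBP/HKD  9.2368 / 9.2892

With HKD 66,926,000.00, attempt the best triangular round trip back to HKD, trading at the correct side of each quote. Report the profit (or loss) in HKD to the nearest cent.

Best loop HKD → EUR → GBP → HKD:
HKD 66,926,000.00 × 0.10712 (sell HKD at bid) = EUR 7,169,113.12
EUR 7,169,113.12 × 1.0315 (sell EUR at bid) = GBP 7,394,940.18
GBP 7,394,940.18 × 9.2368 (sell GBP at bid) = HKD 68,305,583.48

Net profit: HKD 1,379,583.48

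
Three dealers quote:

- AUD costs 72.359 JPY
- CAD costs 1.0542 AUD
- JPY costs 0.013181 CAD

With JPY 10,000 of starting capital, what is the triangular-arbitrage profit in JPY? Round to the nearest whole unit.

Profitable loop is JPY → CAD → AUD → JPY:
JPY 10,000 × 0.013181 = CAD 131.81
CAD 131.81 × 1.0542 = AUD 138.95
AUD 138.95 × 72.359 = JPY 10,055
Profit = JPY 10,055 − JPY 10,000

Profit: JPY 55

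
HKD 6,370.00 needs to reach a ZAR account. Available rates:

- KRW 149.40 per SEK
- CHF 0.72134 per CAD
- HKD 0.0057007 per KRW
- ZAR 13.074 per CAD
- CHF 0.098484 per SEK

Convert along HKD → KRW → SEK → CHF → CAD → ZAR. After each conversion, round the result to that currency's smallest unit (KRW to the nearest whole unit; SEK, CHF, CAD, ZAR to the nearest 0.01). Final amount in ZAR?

HKD 6,370.00 ÷ 0.0057007 = KRW 1,117,407
KRW 1,117,407 ÷ 149.40 = SEK 7,479.30
SEK 7,479.30 × 0.098484 = CHF 736.59
CHF 736.59 ÷ 0.72134 = CAD 1,021.14
CAD 1,021.14 × 13.074 = ZAR 13,350.38

ZAR 13,350.38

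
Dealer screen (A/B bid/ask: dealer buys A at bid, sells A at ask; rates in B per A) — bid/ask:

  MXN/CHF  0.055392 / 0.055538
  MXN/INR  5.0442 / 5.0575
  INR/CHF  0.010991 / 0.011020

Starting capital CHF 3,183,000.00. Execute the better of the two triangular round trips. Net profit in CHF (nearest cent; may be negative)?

Best loop CHF → MXN → INR → CHF:
CHF 3,183,000.00 ÷ 0.055538 (buy MXN at ask) = MXN 57,312,110.63
MXN 57,312,110.63 × 5.0442 (sell MXN at bid) = INR 289,093,748.42
INR 289,093,748.42 × 0.010991 (sell INR at bid) = CHF 3,177,429.39

Net result: CHF -5,570.61 (no profitable arbitrage after spreads)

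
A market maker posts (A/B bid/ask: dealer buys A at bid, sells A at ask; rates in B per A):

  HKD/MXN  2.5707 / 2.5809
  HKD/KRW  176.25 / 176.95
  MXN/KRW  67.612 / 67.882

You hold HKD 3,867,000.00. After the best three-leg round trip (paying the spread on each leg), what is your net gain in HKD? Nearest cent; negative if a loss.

Best loop HKD → KRW → MXN → HKD:
HKD 3,867,000.00 × 176.25 (sell HKD at bid) = KRW 681,558,750
KRW 681,558,750 ÷ 67.882 (buy MXN at ask) = MXN 10,040,345.75
MXN 10,040,345.75 ÷ 2.5809 (buy HKD at ask) = HKD 3,890,249.81

Net profit: HKD 23,249.81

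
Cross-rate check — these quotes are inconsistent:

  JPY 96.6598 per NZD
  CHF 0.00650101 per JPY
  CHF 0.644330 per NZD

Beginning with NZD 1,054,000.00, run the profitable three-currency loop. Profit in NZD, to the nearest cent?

Profitable loop is NZD → CHF → JPY → NZD:
NZD 1,054,000.00 × 0.644330 = CHF 679,123.82
CHF 679,123.82 ÷ 0.00650101 = JPY 104,464,356
JPY 104,464,356 ÷ 96.6598 = NZD 1,080,742.52
Profit = NZD 1,080,742.52 − NZD 1,054,000.00

Profit: NZD 26,742.52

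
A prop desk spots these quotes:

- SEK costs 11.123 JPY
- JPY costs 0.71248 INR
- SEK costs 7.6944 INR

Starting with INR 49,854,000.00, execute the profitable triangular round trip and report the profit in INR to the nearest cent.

Profit: INR 1,493,566.33

Profitable loop is INR → SEK → JPY → INR:
INR 49,854,000.00 ÷ 7.6944 = SEK 6,479,257.64
SEK 6,479,257.64 × 11.123 = JPY 72,068,783
JPY 72,068,783 × 0.71248 = INR 51,347,566.33
Profit = INR 51,347,566.33 − INR 49,854,000.00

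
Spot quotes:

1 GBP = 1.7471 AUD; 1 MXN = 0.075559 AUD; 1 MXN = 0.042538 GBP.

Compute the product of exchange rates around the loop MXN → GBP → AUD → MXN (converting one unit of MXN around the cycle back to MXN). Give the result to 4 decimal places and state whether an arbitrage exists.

0.9836 (arbitrage exists)

Around MXN → GBP → AUD → MXN: 1 × 0.042538 × 1.7471 ÷ 0.075559 = 0.983578
Product < 1; profitable direction is MXN → AUD → GBP → MXN.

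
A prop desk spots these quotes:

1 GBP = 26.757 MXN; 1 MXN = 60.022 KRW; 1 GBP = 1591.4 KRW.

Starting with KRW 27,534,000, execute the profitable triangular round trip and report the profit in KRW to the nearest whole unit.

Profit: KRW 252,755

Profitable loop is KRW → GBP → MXN → KRW:
KRW 27,534,000 ÷ 1591.4 = GBP 17,301.75
GBP 17,301.75 × 26.757 = MXN 462,942.84
MXN 462,942.84 × 60.022 = KRW 27,786,755
Profit = KRW 27,786,755 − KRW 27,534,000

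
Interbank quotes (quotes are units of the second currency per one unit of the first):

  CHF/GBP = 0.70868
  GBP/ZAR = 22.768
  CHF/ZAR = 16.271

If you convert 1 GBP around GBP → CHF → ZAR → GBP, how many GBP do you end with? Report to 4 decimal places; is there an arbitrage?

1.0084 (arbitrage exists)

Around GBP → CHF → ZAR → GBP: 1 ÷ 0.70868 × 16.271 ÷ 22.768 = 1.008415
Product > 1; profitable direction is GBP → CHF → ZAR → GBP.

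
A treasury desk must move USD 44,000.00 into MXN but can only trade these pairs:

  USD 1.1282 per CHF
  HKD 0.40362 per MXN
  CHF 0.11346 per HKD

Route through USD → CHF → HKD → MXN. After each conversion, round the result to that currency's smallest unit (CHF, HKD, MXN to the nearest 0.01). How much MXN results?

MXN 851,630.39

USD 44,000.00 ÷ 1.1282 = CHF 39,000.18
CHF 39,000.18 ÷ 0.11346 = HKD 343,735.06
HKD 343,735.06 ÷ 0.40362 = MXN 851,630.39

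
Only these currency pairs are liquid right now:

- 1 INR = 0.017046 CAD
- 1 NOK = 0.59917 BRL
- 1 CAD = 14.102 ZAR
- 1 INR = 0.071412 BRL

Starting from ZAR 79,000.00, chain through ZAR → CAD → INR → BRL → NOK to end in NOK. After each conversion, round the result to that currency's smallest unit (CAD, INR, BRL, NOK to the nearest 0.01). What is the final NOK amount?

ZAR 79,000.00 ÷ 14.102 = CAD 5,602.04
CAD 5,602.04 ÷ 0.017046 = INR 328,642.50
INR 328,642.50 × 0.071412 = BRL 23,469.02
BRL 23,469.02 ÷ 0.59917 = NOK 39,169.22

NOK 39,169.22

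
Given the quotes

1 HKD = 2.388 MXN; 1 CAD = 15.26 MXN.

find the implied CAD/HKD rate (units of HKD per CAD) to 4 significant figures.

CAD/HKD = 6.390

1 CAD × 15.26 = 15.26 MXN
15.26 MXN ÷ 2.388 = 6.39028 HKD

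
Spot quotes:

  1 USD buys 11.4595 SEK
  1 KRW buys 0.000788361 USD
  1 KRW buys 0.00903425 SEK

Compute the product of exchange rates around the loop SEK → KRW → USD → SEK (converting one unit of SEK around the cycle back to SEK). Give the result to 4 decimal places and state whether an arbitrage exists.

1.0000 (no arbitrage)

Around SEK → KRW → USD → SEK: 1 ÷ 0.00903425 × 0.000788361 × 11.4595 = 0.999997
Product ≈ 1 (deviation 0.000%, within rounding noise).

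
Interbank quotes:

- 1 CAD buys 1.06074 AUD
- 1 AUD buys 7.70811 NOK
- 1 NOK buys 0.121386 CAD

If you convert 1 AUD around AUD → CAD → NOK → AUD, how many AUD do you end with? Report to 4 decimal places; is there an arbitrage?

Around AUD → CAD → NOK → AUD: 1 ÷ 1.06074 ÷ 0.121386 ÷ 7.70811 = 1.007568
Product > 1; profitable direction is AUD → CAD → NOK → AUD.

1.0076 (arbitrage exists)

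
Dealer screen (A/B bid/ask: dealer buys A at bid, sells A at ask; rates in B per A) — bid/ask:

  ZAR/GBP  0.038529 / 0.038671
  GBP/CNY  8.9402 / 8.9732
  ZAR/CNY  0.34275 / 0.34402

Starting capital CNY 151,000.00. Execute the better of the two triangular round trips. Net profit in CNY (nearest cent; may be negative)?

Best loop CNY → ZAR → GBP → CNY:
CNY 151,000.00 ÷ 0.34402 (buy ZAR at ask) = ZAR 438,927.97
ZAR 438,927.97 × 0.038529 (sell ZAR at bid) = GBP 16,911.46
GBP 16,911.46 × 8.9402 (sell GBP at bid) = CNY 151,191.80

Net profit: CNY 191.80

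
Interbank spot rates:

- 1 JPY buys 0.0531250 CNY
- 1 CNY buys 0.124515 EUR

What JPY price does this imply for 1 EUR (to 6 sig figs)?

1 EUR ÷ 0.124515 = 8.03116 CNY
8.03116 CNY ÷ 0.0531250 = 151.175 JPY

EUR/JPY = 151.175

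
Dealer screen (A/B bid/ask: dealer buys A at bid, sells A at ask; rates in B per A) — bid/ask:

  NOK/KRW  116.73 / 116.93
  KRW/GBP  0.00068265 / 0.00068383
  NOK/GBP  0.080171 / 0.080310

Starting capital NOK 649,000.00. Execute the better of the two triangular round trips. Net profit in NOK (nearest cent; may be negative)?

Best loop NOK → GBP → KRW → NOK:
NOK 649,000.00 × 0.080171 (sell NOK at bid) = GBP 52,030.98
GBP 52,030.98 ÷ 0.00068383 (buy KRW at ask) = KRW 76,087,593
KRW 76,087,593 ÷ 116.93 (buy NOK at ask) = NOK 650,710.63

Net profit: NOK 1,710.63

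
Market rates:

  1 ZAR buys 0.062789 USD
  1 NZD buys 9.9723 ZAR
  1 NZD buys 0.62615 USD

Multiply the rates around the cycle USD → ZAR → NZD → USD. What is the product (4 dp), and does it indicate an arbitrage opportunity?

1.0000 (no arbitrage)

Around USD → ZAR → NZD → USD: 1 ÷ 0.062789 ÷ 9.9723 × 0.62615 = 0.999999
Product ≈ 1 (deviation 0.000%, within rounding noise).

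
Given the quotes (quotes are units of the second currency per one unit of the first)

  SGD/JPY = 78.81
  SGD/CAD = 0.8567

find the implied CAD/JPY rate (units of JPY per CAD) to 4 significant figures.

1 CAD ÷ 0.8567 = 1.16727 SGD
1.16727 SGD × 78.81 = 91.9925 JPY

CAD/JPY = 91.99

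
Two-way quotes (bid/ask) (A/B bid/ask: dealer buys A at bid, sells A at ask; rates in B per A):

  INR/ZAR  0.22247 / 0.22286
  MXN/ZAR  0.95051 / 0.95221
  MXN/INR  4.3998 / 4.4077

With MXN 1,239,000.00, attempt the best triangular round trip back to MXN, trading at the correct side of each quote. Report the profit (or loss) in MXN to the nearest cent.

Net profit: MXN 34,629.06

Best loop MXN → INR → ZAR → MXN:
MXN 1,239,000.00 × 4.3998 (sell MXN at bid) = INR 5,451,352.20
INR 5,451,352.20 × 0.22247 (sell INR at bid) = ZAR 1,212,762.32
ZAR 1,212,762.32 ÷ 0.95221 (buy MXN at ask) = MXN 1,273,629.06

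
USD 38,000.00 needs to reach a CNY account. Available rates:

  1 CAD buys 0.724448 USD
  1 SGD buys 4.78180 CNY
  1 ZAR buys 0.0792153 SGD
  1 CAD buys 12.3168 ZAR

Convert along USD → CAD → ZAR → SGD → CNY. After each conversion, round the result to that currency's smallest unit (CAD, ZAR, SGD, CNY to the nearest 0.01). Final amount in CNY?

CNY 244,722.96

USD 38,000.00 ÷ 0.724448 = CAD 52,453.73
CAD 52,453.73 × 12.3168 = ZAR 646,062.10
ZAR 646,062.10 × 0.0792153 = SGD 51,178.00
SGD 51,178.00 × 4.78180 = CNY 244,722.96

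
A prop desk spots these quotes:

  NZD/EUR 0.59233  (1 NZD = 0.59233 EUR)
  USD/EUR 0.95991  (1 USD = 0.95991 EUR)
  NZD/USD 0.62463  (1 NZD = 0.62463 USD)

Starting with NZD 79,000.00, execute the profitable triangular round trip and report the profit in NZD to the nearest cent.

Profit: NZD 968.09

Profitable loop is NZD → USD → EUR → NZD:
NZD 79,000.00 × 0.62463 = USD 49,345.77
USD 49,345.77 × 0.95991 = EUR 47,367.50
EUR 47,367.50 ÷ 0.59233 = NZD 79,968.09
Profit = NZD 79,968.09 − NZD 79,000.00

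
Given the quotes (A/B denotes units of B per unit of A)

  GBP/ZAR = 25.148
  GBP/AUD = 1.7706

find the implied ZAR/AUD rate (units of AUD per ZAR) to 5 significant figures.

1 ZAR ÷ 25.148 = 0.0397646 GBP
0.0397646 GBP × 1.7706 = 0.0704072 AUD

ZAR/AUD = 0.070407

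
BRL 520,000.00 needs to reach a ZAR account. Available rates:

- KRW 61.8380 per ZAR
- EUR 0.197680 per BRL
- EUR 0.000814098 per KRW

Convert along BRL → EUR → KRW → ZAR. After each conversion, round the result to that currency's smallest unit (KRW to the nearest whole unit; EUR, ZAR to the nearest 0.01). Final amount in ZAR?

ZAR 2,041,897.57

BRL 520,000.00 × 0.197680 = EUR 102,793.60
EUR 102,793.60 ÷ 0.000814098 = KRW 126,266,862
KRW 126,266,862 ÷ 61.8380 = ZAR 2,041,897.57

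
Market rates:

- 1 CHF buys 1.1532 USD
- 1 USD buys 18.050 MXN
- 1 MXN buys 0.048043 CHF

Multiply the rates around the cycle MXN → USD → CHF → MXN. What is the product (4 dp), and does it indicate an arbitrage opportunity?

Around MXN → USD → CHF → MXN: 1 ÷ 18.050 ÷ 1.1532 ÷ 0.048043 = 0.999972
Product ≈ 1 (deviation 0.003%, within rounding noise).

1.0000 (no arbitrage)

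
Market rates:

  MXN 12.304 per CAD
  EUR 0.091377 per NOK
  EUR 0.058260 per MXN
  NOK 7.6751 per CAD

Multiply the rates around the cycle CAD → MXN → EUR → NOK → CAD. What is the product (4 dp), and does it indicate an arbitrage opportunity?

Around CAD → MXN → EUR → NOK → CAD: 1 × 12.304 × 0.058260 ÷ 0.091377 ÷ 7.6751 = 1.022106
Product > 1; profitable direction is CAD → MXN → EUR → NOK → CAD.

1.0221 (arbitrage exists)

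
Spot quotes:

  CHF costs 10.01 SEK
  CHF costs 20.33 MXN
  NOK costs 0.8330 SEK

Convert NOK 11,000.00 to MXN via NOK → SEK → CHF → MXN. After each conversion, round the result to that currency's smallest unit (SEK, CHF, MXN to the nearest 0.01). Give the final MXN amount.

MXN 18,609.68

NOK 11,000.00 × 0.8330 = SEK 9,163.00
SEK 9,163.00 ÷ 10.01 = CHF 915.38
CHF 915.38 × 20.33 = MXN 18,609.68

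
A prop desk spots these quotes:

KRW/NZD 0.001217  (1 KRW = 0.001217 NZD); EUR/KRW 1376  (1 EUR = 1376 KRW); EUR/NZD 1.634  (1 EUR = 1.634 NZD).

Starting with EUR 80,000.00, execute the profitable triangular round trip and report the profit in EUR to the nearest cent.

Profit: EUR 1,987.37

Profitable loop is EUR → KRW → NZD → EUR:
EUR 80,000.00 × 1376 = KRW 110,080,000
KRW 110,080,000 × 0.001217 = NZD 133,967.36
NZD 133,967.36 ÷ 1.634 = EUR 81,987.37
Profit = EUR 81,987.37 − EUR 80,000.00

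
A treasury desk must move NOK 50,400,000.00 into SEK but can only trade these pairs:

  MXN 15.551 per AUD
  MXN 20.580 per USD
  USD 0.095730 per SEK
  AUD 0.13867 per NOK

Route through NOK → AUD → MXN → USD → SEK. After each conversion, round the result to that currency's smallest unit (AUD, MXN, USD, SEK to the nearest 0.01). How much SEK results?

NOK 50,400,000.00 × 0.13867 = AUD 6,988,968.00
AUD 6,988,968.00 × 15.551 = MXN 108,685,441.37
MXN 108,685,441.37 ÷ 20.580 = USD 5,281,119.60
USD 5,281,119.60 ÷ 0.095730 = SEK 55,166,819.18

SEK 55,166,819.18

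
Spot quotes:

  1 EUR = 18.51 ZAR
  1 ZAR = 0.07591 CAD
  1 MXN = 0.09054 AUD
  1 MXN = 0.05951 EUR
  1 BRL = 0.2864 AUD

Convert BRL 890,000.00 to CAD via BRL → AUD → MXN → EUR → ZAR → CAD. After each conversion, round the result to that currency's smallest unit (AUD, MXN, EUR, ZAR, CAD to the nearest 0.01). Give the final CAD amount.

CAD 235,406.19

BRL 890,000.00 × 0.2864 = AUD 254,896.00
AUD 254,896.00 ÷ 0.09054 = MXN 2,815,286.06
MXN 2,815,286.06 × 0.05951 = EUR 167,537.67
EUR 167,537.67 × 18.51 = ZAR 3,101,122.27
ZAR 3,101,122.27 × 0.07591 = CAD 235,406.19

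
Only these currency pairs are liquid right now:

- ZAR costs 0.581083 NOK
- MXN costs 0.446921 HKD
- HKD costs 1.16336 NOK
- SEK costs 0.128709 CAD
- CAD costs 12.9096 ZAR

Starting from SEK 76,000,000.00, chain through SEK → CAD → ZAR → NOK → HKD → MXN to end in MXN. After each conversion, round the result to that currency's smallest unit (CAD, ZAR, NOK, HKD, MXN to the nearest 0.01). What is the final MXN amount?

MXN 141,133,000.66

SEK 76,000,000.00 × 0.128709 = CAD 9,781,884.00
CAD 9,781,884.00 × 12.9096 = ZAR 126,280,209.69
ZAR 126,280,209.69 × 0.581083 = NOK 73,379,283.09
NOK 73,379,283.09 ÷ 1.16336 = HKD 63,075,301.79
HKD 63,075,301.79 ÷ 0.446921 = MXN 141,133,000.66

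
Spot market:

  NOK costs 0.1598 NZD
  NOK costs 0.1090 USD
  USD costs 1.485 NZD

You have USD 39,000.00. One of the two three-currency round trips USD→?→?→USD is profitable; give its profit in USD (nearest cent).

Profitable loop is USD → NZD → NOK → USD:
USD 39,000.00 × 1.485 = NZD 57,915.00
NZD 57,915.00 ÷ 0.1598 = NOK 362,421.78
NOK 362,421.78 × 0.1090 = USD 39,503.97
Profit = USD 39,503.97 − USD 39,000.00

Profit: USD 503.97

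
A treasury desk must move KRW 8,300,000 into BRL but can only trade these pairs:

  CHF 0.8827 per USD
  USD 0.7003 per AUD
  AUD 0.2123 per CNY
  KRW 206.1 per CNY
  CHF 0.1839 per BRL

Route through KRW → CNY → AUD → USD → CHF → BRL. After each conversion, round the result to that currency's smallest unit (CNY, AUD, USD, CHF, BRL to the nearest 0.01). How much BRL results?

BRL 28,738.61

KRW 8,300,000 ÷ 206.1 = CNY 40,271.71
CNY 40,271.71 × 0.2123 = AUD 8,549.68
AUD 8,549.68 × 0.7003 = USD 5,987.34
USD 5,987.34 × 0.8827 = CHF 5,285.03
CHF 5,285.03 ÷ 0.1839 = BRL 28,738.61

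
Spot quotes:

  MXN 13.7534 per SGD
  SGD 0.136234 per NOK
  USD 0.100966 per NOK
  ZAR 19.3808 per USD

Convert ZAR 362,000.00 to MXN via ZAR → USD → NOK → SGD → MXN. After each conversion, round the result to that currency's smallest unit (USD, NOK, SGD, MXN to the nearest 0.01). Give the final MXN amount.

ZAR 362,000.00 ÷ 19.3808 = USD 18,678.28
USD 18,678.28 ÷ 0.100966 = NOK 184,995.74
NOK 184,995.74 × 0.136234 = SGD 25,202.71
SGD 25,202.71 × 13.7534 = MXN 346,622.95

MXN 346,622.95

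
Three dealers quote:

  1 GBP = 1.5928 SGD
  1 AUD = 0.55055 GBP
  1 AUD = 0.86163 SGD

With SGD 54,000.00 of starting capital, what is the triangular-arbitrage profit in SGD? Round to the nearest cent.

Profitable loop is SGD → AUD → GBP → SGD:
SGD 54,000.00 ÷ 0.86163 = AUD 62,671.91
AUD 62,671.91 × 0.55055 = GBP 34,504.02
GBP 34,504.02 × 1.5928 = SGD 54,958.01
Profit = SGD 54,958.01 − SGD 54,000.00

Profit: SGD 958.01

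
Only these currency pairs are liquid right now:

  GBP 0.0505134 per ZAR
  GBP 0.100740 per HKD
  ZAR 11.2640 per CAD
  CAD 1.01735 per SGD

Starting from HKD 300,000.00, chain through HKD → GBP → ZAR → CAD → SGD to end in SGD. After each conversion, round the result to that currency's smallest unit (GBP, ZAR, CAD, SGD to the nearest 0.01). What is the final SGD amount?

SGD 52,209.99

HKD 300,000.00 × 0.100740 = GBP 30,222.00
GBP 30,222.00 ÷ 0.0505134 = ZAR 598,296.69
ZAR 598,296.69 ÷ 11.2640 = CAD 53,115.83
CAD 53,115.83 ÷ 1.01735 = SGD 52,209.99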